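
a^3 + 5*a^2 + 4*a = a*(a + 1)*(a + 4)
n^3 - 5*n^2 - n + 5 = (n - 5)*(n - 1)*(n + 1)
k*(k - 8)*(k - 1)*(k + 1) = k^4 - 8*k^3 - k^2 + 8*k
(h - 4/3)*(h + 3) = h^2 + 5*h/3 - 4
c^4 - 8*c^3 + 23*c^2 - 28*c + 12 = (c - 3)*(c - 2)^2*(c - 1)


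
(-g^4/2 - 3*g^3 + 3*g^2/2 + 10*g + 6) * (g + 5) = -g^5/2 - 11*g^4/2 - 27*g^3/2 + 35*g^2/2 + 56*g + 30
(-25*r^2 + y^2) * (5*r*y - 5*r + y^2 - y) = -125*r^3*y + 125*r^3 - 25*r^2*y^2 + 25*r^2*y + 5*r*y^3 - 5*r*y^2 + y^4 - y^3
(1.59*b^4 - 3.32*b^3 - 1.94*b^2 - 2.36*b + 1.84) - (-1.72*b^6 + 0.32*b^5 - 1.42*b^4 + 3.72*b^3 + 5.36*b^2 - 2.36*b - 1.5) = 1.72*b^6 - 0.32*b^5 + 3.01*b^4 - 7.04*b^3 - 7.3*b^2 + 3.34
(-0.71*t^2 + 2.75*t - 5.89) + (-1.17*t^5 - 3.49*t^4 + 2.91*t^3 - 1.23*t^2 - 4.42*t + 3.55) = -1.17*t^5 - 3.49*t^4 + 2.91*t^3 - 1.94*t^2 - 1.67*t - 2.34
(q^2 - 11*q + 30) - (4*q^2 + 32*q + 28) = -3*q^2 - 43*q + 2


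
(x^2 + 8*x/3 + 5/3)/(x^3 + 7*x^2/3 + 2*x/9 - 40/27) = 9*(x + 1)/(9*x^2 + 6*x - 8)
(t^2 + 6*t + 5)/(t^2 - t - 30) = (t + 1)/(t - 6)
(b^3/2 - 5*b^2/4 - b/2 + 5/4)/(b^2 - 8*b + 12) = (2*b^3 - 5*b^2 - 2*b + 5)/(4*(b^2 - 8*b + 12))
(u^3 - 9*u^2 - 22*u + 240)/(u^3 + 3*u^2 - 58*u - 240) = (u - 6)/(u + 6)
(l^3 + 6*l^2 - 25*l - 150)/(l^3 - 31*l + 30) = (l + 5)/(l - 1)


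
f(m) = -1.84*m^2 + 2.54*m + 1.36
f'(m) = 2.54 - 3.68*m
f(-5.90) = -77.68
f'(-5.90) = 24.25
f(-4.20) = -41.77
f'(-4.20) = 18.00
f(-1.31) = -5.13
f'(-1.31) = 7.36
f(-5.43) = -66.68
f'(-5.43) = 22.52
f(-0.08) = 1.15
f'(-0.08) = 2.83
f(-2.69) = -18.79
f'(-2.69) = 12.44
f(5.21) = -35.35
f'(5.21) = -16.63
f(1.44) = 1.20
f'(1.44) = -2.76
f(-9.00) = -170.54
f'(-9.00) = 35.66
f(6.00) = -49.64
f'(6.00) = -19.54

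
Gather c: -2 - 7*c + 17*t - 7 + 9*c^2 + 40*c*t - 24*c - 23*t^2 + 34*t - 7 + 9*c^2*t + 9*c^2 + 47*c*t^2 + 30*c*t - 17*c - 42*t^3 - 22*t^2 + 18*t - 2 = c^2*(9*t + 18) + c*(47*t^2 + 70*t - 48) - 42*t^3 - 45*t^2 + 69*t - 18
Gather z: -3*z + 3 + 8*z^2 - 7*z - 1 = 8*z^2 - 10*z + 2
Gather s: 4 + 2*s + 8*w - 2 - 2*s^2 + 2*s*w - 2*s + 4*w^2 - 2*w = -2*s^2 + 2*s*w + 4*w^2 + 6*w + 2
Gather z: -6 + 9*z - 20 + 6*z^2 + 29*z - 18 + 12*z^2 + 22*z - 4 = 18*z^2 + 60*z - 48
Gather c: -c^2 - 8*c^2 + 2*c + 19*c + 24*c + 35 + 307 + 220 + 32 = -9*c^2 + 45*c + 594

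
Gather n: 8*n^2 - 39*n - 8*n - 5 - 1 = 8*n^2 - 47*n - 6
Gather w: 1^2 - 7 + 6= 0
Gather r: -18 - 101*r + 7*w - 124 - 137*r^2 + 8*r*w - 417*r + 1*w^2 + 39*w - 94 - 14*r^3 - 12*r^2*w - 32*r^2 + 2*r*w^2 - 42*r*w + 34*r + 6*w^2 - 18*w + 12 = -14*r^3 + r^2*(-12*w - 169) + r*(2*w^2 - 34*w - 484) + 7*w^2 + 28*w - 224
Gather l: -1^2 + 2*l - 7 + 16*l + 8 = 18*l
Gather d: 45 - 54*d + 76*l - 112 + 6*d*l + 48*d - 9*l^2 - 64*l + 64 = d*(6*l - 6) - 9*l^2 + 12*l - 3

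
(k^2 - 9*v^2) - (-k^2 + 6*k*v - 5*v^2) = 2*k^2 - 6*k*v - 4*v^2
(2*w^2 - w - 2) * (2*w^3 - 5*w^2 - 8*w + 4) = 4*w^5 - 12*w^4 - 15*w^3 + 26*w^2 + 12*w - 8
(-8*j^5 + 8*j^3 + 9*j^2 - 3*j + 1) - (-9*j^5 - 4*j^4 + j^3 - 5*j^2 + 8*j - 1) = j^5 + 4*j^4 + 7*j^3 + 14*j^2 - 11*j + 2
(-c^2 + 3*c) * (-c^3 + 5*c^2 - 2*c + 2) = c^5 - 8*c^4 + 17*c^3 - 8*c^2 + 6*c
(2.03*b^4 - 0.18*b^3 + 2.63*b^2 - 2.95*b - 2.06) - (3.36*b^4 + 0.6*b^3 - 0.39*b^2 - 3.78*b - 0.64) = -1.33*b^4 - 0.78*b^3 + 3.02*b^2 + 0.83*b - 1.42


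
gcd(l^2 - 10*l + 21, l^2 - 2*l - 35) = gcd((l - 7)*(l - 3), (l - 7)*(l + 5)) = l - 7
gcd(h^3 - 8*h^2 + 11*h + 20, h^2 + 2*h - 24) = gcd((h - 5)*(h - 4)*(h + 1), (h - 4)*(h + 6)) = h - 4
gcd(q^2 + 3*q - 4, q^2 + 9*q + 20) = q + 4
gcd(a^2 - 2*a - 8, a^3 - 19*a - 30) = a + 2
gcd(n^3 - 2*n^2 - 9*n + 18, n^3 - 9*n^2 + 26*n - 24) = n^2 - 5*n + 6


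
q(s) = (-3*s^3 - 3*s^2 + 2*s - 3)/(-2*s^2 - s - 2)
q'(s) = (4*s + 1)*(-3*s^3 - 3*s^2 + 2*s - 3)/(-2*s^2 - s - 2)^2 + (-9*s^2 - 6*s + 2)/(-2*s^2 - s - 2)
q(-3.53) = -3.61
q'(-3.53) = 1.78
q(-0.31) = 2.03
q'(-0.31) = -1.33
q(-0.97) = 1.73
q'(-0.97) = 1.93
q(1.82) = 2.62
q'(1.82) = 1.63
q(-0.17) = 1.81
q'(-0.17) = -1.77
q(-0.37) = 2.10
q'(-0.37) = -1.04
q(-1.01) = 1.65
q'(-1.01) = 2.02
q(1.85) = 2.67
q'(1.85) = 1.63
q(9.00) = 13.96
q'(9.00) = 1.53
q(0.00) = 1.50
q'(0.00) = -1.75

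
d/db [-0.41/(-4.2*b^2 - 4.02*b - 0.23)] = (-3.444*b - 1.6482)/(4.2*b^2 + 4.02*b + 0.23)^2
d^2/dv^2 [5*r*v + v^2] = 2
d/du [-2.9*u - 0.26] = -2.90000000000000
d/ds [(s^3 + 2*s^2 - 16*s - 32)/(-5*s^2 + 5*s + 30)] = (-s^2 + 6*s - 16)/(5*(s^2 - 6*s + 9))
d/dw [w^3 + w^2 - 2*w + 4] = 3*w^2 + 2*w - 2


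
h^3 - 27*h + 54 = (h - 3)^2*(h + 6)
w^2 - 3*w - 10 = (w - 5)*(w + 2)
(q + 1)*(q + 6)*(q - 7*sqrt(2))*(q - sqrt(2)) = q^4 - 8*sqrt(2)*q^3 + 7*q^3 - 56*sqrt(2)*q^2 + 20*q^2 - 48*sqrt(2)*q + 98*q + 84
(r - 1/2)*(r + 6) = r^2 + 11*r/2 - 3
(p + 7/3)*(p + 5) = p^2 + 22*p/3 + 35/3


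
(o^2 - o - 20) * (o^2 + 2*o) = o^4 + o^3 - 22*o^2 - 40*o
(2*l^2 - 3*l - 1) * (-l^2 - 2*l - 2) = -2*l^4 - l^3 + 3*l^2 + 8*l + 2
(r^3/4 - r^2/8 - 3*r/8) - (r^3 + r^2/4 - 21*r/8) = -3*r^3/4 - 3*r^2/8 + 9*r/4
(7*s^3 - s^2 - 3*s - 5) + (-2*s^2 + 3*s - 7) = 7*s^3 - 3*s^2 - 12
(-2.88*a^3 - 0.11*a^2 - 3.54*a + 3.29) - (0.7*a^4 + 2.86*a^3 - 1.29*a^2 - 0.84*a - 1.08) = -0.7*a^4 - 5.74*a^3 + 1.18*a^2 - 2.7*a + 4.37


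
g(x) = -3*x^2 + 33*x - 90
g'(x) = 33 - 6*x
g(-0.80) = -118.32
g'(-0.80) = 37.80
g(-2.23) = -178.51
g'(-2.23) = 46.38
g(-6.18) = -408.52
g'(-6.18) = 70.08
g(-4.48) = -298.05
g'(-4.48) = 59.88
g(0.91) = -62.45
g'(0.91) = 27.54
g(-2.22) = -178.05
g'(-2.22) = 46.32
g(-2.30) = -181.77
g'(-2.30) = 46.80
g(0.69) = -68.66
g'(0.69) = 28.86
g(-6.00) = -396.00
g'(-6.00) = 69.00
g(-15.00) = -1260.00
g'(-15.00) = 123.00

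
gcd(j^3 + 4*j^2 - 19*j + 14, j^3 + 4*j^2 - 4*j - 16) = j - 2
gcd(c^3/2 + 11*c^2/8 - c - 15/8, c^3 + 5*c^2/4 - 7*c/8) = 1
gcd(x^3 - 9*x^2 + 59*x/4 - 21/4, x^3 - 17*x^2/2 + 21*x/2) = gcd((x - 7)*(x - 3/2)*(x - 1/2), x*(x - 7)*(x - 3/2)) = x^2 - 17*x/2 + 21/2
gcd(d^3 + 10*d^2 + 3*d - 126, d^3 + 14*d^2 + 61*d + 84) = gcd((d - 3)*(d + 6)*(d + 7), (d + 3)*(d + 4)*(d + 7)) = d + 7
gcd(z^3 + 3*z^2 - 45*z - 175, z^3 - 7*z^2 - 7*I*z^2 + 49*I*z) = z - 7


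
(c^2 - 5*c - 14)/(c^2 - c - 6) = (c - 7)/(c - 3)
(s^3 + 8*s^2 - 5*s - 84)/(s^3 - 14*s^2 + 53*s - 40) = (s^3 + 8*s^2 - 5*s - 84)/(s^3 - 14*s^2 + 53*s - 40)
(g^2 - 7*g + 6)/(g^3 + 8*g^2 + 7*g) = (g^2 - 7*g + 6)/(g*(g^2 + 8*g + 7))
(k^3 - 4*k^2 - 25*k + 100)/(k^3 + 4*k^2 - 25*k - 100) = (k - 4)/(k + 4)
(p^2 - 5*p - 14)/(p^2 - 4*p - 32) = (-p^2 + 5*p + 14)/(-p^2 + 4*p + 32)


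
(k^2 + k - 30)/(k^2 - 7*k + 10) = (k + 6)/(k - 2)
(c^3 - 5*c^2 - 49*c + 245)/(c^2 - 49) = c - 5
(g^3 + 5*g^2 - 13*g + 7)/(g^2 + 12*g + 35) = (g^2 - 2*g + 1)/(g + 5)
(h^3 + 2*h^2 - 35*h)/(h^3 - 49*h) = (h - 5)/(h - 7)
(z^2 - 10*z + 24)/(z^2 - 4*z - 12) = (z - 4)/(z + 2)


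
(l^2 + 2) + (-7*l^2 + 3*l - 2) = -6*l^2 + 3*l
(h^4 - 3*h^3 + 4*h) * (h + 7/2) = h^5 + h^4/2 - 21*h^3/2 + 4*h^2 + 14*h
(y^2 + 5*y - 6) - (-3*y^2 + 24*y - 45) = 4*y^2 - 19*y + 39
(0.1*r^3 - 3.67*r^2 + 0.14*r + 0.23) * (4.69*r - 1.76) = 0.469*r^4 - 17.3883*r^3 + 7.1158*r^2 + 0.8323*r - 0.4048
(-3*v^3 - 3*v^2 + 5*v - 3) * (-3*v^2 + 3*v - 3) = 9*v^5 - 15*v^3 + 33*v^2 - 24*v + 9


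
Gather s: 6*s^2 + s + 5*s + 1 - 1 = 6*s^2 + 6*s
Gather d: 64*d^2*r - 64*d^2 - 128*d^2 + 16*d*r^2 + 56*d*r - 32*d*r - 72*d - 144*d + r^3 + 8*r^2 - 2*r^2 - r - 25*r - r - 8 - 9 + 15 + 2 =d^2*(64*r - 192) + d*(16*r^2 + 24*r - 216) + r^3 + 6*r^2 - 27*r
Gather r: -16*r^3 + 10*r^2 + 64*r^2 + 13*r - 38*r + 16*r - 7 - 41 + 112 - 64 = -16*r^3 + 74*r^2 - 9*r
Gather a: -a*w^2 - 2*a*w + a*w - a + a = a*(-w^2 - w)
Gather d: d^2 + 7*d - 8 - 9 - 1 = d^2 + 7*d - 18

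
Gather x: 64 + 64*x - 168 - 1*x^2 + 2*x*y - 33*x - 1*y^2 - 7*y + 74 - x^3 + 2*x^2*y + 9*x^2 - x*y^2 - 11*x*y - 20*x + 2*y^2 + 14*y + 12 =-x^3 + x^2*(2*y + 8) + x*(-y^2 - 9*y + 11) + y^2 + 7*y - 18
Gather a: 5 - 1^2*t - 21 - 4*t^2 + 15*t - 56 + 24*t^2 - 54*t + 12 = 20*t^2 - 40*t - 60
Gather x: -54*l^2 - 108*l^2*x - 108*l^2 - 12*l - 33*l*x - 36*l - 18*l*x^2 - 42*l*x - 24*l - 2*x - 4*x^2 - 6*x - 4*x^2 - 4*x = -162*l^2 - 72*l + x^2*(-18*l - 8) + x*(-108*l^2 - 75*l - 12)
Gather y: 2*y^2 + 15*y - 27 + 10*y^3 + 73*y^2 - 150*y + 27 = 10*y^3 + 75*y^2 - 135*y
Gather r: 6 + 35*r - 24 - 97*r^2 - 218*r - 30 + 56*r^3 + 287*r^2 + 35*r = 56*r^3 + 190*r^2 - 148*r - 48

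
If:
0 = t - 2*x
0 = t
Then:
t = 0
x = 0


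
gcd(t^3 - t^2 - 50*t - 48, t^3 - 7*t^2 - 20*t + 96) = t - 8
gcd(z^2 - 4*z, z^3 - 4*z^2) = z^2 - 4*z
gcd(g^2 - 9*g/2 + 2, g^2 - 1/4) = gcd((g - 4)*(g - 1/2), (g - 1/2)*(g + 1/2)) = g - 1/2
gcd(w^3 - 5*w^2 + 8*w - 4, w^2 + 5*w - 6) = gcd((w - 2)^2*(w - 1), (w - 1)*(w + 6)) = w - 1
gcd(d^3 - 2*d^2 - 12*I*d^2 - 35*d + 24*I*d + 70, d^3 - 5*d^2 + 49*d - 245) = d - 7*I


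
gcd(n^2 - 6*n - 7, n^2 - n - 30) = 1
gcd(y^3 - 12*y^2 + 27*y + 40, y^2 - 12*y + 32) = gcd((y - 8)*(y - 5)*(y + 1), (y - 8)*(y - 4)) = y - 8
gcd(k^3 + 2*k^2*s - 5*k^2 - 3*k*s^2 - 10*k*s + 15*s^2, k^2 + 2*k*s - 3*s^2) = -k^2 - 2*k*s + 3*s^2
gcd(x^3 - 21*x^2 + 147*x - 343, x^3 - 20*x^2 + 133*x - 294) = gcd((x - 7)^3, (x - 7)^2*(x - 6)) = x^2 - 14*x + 49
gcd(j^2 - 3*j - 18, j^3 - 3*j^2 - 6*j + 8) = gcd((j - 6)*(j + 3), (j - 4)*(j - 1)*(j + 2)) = 1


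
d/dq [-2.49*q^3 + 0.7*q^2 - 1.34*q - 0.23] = -7.47*q^2 + 1.4*q - 1.34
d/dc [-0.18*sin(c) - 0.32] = -0.18*cos(c)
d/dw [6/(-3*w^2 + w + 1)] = 6*(6*w - 1)/(-3*w^2 + w + 1)^2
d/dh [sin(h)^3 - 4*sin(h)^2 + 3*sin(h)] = (3*sin(h)^2 - 8*sin(h) + 3)*cos(h)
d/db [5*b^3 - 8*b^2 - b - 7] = 15*b^2 - 16*b - 1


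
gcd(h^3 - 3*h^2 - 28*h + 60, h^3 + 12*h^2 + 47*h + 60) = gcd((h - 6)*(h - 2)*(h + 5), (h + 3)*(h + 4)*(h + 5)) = h + 5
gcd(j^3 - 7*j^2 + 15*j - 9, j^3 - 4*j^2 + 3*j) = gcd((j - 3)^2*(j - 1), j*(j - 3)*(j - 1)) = j^2 - 4*j + 3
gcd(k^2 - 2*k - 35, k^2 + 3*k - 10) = k + 5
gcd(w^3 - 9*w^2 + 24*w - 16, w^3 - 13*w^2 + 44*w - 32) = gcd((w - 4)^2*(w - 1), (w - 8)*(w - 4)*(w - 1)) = w^2 - 5*w + 4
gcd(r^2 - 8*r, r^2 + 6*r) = r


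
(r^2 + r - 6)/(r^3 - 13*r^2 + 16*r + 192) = (r - 2)/(r^2 - 16*r + 64)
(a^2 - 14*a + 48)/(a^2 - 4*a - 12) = (a - 8)/(a + 2)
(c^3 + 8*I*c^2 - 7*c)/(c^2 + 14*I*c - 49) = c*(c + I)/(c + 7*I)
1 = 1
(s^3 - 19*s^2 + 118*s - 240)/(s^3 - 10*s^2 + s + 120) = (s - 6)/(s + 3)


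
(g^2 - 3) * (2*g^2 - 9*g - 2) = 2*g^4 - 9*g^3 - 8*g^2 + 27*g + 6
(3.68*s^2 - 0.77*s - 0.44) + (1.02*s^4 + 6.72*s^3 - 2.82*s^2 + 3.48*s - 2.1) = 1.02*s^4 + 6.72*s^3 + 0.86*s^2 + 2.71*s - 2.54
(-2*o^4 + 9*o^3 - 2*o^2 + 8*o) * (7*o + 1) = -14*o^5 + 61*o^4 - 5*o^3 + 54*o^2 + 8*o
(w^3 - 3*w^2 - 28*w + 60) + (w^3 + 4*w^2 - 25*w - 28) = 2*w^3 + w^2 - 53*w + 32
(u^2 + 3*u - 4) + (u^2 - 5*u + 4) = 2*u^2 - 2*u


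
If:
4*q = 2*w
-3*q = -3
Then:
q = 1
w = 2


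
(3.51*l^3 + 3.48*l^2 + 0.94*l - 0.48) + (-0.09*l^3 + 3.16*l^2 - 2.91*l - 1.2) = 3.42*l^3 + 6.64*l^2 - 1.97*l - 1.68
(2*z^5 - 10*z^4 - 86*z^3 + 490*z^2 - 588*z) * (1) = 2*z^5 - 10*z^4 - 86*z^3 + 490*z^2 - 588*z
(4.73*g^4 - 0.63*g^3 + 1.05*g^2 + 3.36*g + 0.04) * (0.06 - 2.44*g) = -11.5412*g^5 + 1.821*g^4 - 2.5998*g^3 - 8.1354*g^2 + 0.104*g + 0.0024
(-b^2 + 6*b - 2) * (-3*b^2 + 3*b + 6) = 3*b^4 - 21*b^3 + 18*b^2 + 30*b - 12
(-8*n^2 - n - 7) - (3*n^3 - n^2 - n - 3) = -3*n^3 - 7*n^2 - 4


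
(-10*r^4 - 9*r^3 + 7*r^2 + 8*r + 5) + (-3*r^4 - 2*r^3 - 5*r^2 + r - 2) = -13*r^4 - 11*r^3 + 2*r^2 + 9*r + 3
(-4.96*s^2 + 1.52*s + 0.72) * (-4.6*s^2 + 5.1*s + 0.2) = 22.816*s^4 - 32.288*s^3 + 3.448*s^2 + 3.976*s + 0.144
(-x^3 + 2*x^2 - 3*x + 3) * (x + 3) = -x^4 - x^3 + 3*x^2 - 6*x + 9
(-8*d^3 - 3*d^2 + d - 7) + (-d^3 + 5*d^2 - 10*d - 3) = -9*d^3 + 2*d^2 - 9*d - 10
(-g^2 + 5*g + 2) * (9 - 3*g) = 3*g^3 - 24*g^2 + 39*g + 18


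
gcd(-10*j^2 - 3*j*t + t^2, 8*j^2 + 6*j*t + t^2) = 2*j + t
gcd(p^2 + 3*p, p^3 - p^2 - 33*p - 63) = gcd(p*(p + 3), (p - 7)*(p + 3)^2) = p + 3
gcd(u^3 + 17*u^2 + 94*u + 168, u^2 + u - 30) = u + 6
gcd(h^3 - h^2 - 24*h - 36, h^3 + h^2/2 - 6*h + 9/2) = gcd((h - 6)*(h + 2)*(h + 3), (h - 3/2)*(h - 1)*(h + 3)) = h + 3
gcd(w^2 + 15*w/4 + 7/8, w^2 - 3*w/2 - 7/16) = w + 1/4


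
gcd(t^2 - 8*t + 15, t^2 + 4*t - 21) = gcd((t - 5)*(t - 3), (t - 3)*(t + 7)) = t - 3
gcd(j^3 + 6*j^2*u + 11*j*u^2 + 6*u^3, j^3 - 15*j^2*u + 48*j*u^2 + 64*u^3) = j + u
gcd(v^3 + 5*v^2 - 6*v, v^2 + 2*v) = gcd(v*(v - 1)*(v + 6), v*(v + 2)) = v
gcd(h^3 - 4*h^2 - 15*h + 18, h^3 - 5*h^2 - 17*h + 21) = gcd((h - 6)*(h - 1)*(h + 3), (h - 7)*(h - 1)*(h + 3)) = h^2 + 2*h - 3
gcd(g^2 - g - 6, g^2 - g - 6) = g^2 - g - 6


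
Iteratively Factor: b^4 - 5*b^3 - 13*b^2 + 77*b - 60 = (b + 4)*(b^3 - 9*b^2 + 23*b - 15) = (b - 3)*(b + 4)*(b^2 - 6*b + 5) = (b - 5)*(b - 3)*(b + 4)*(b - 1)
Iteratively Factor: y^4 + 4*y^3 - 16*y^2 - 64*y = (y)*(y^3 + 4*y^2 - 16*y - 64) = y*(y + 4)*(y^2 - 16) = y*(y - 4)*(y + 4)*(y + 4)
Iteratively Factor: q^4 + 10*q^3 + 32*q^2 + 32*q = (q + 2)*(q^3 + 8*q^2 + 16*q) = q*(q + 2)*(q^2 + 8*q + 16) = q*(q + 2)*(q + 4)*(q + 4)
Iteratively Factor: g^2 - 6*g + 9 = (g - 3)*(g - 3)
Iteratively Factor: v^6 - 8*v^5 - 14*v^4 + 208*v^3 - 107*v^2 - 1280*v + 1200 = (v + 3)*(v^5 - 11*v^4 + 19*v^3 + 151*v^2 - 560*v + 400) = (v - 1)*(v + 3)*(v^4 - 10*v^3 + 9*v^2 + 160*v - 400) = (v - 1)*(v + 3)*(v + 4)*(v^3 - 14*v^2 + 65*v - 100) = (v - 5)*(v - 1)*(v + 3)*(v + 4)*(v^2 - 9*v + 20) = (v - 5)*(v - 4)*(v - 1)*(v + 3)*(v + 4)*(v - 5)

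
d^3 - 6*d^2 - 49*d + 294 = (d - 7)*(d - 6)*(d + 7)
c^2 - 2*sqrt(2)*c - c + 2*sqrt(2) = (c - 1)*(c - 2*sqrt(2))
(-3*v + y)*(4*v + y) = -12*v^2 + v*y + y^2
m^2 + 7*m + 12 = (m + 3)*(m + 4)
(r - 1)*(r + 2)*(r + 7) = r^3 + 8*r^2 + 5*r - 14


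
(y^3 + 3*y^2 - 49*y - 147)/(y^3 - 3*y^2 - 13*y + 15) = (y^2 - 49)/(y^2 - 6*y + 5)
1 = 1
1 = 1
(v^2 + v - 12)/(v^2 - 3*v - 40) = (-v^2 - v + 12)/(-v^2 + 3*v + 40)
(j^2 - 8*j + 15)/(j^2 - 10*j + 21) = (j - 5)/(j - 7)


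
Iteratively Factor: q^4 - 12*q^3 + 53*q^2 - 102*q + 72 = (q - 2)*(q^3 - 10*q^2 + 33*q - 36) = (q - 3)*(q - 2)*(q^2 - 7*q + 12) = (q - 4)*(q - 3)*(q - 2)*(q - 3)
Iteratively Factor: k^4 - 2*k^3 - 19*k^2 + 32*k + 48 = (k + 4)*(k^3 - 6*k^2 + 5*k + 12) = (k - 3)*(k + 4)*(k^2 - 3*k - 4) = (k - 3)*(k + 1)*(k + 4)*(k - 4)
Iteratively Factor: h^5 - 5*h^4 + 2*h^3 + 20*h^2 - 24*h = (h - 2)*(h^4 - 3*h^3 - 4*h^2 + 12*h) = (h - 3)*(h - 2)*(h^3 - 4*h) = (h - 3)*(h - 2)*(h + 2)*(h^2 - 2*h) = (h - 3)*(h - 2)^2*(h + 2)*(h)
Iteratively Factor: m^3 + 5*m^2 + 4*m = (m + 4)*(m^2 + m) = (m + 1)*(m + 4)*(m)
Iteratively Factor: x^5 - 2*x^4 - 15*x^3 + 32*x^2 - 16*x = (x - 1)*(x^4 - x^3 - 16*x^2 + 16*x) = (x - 1)*(x + 4)*(x^3 - 5*x^2 + 4*x) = (x - 1)^2*(x + 4)*(x^2 - 4*x) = x*(x - 1)^2*(x + 4)*(x - 4)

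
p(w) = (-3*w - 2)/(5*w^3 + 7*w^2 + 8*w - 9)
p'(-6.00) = -0.00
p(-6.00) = -0.02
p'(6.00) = 0.00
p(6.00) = -0.01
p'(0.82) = 4.63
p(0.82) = -0.89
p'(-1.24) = 0.09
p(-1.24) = -0.10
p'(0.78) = 7.35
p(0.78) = -1.12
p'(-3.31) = -0.03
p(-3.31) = -0.06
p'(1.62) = 0.18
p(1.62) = -0.16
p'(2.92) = 0.03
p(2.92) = -0.05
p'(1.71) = 0.16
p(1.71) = -0.14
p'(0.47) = 7.00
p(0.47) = 1.07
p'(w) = (-3*w - 2)*(-15*w^2 - 14*w - 8)/(5*w^3 + 7*w^2 + 8*w - 9)^2 - 3/(5*w^3 + 7*w^2 + 8*w - 9) = (30*w^3 + 51*w^2 + 28*w + 43)/(25*w^6 + 70*w^5 + 129*w^4 + 22*w^3 - 62*w^2 - 144*w + 81)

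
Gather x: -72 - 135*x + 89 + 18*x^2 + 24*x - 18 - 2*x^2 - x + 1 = 16*x^2 - 112*x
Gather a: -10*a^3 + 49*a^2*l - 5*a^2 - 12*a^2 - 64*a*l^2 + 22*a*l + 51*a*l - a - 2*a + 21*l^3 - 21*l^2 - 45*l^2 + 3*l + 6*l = -10*a^3 + a^2*(49*l - 17) + a*(-64*l^2 + 73*l - 3) + 21*l^3 - 66*l^2 + 9*l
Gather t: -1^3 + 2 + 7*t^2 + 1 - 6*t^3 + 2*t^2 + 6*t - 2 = -6*t^3 + 9*t^2 + 6*t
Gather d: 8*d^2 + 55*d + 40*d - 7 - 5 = 8*d^2 + 95*d - 12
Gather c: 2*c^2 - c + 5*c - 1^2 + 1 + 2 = 2*c^2 + 4*c + 2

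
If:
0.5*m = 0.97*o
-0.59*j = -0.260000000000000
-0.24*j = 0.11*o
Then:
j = 0.44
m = -1.87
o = -0.96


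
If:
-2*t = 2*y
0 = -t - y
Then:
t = -y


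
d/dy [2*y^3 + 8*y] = 6*y^2 + 8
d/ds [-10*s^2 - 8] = -20*s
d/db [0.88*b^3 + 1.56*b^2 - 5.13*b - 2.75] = 2.64*b^2 + 3.12*b - 5.13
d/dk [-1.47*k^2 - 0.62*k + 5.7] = -2.94*k - 0.62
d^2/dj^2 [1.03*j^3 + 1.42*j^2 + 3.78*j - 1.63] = 6.18*j + 2.84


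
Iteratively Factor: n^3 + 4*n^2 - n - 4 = (n + 4)*(n^2 - 1) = (n + 1)*(n + 4)*(n - 1)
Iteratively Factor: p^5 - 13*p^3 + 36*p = (p + 2)*(p^4 - 2*p^3 - 9*p^2 + 18*p) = (p + 2)*(p + 3)*(p^3 - 5*p^2 + 6*p) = (p - 3)*(p + 2)*(p + 3)*(p^2 - 2*p) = (p - 3)*(p - 2)*(p + 2)*(p + 3)*(p)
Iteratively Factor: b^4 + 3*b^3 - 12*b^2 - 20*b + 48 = (b - 2)*(b^3 + 5*b^2 - 2*b - 24) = (b - 2)^2*(b^2 + 7*b + 12) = (b - 2)^2*(b + 3)*(b + 4)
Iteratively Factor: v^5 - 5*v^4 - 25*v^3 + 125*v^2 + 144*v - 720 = (v + 4)*(v^4 - 9*v^3 + 11*v^2 + 81*v - 180) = (v - 3)*(v + 4)*(v^3 - 6*v^2 - 7*v + 60) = (v - 5)*(v - 3)*(v + 4)*(v^2 - v - 12) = (v - 5)*(v - 3)*(v + 3)*(v + 4)*(v - 4)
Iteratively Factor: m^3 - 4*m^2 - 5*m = (m)*(m^2 - 4*m - 5) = m*(m - 5)*(m + 1)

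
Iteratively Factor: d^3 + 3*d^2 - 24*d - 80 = (d + 4)*(d^2 - d - 20) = (d - 5)*(d + 4)*(d + 4)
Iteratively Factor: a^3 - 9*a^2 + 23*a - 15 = (a - 3)*(a^2 - 6*a + 5) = (a - 3)*(a - 1)*(a - 5)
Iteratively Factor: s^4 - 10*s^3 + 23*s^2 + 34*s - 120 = (s - 4)*(s^3 - 6*s^2 - s + 30) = (s - 4)*(s - 3)*(s^2 - 3*s - 10) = (s - 4)*(s - 3)*(s + 2)*(s - 5)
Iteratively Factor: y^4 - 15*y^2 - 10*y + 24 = (y - 1)*(y^3 + y^2 - 14*y - 24) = (y - 1)*(y + 3)*(y^2 - 2*y - 8) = (y - 4)*(y - 1)*(y + 3)*(y + 2)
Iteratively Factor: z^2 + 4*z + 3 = (z + 3)*(z + 1)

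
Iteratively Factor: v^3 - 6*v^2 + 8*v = (v)*(v^2 - 6*v + 8) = v*(v - 4)*(v - 2)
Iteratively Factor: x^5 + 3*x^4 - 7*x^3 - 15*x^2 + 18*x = (x - 2)*(x^4 + 5*x^3 + 3*x^2 - 9*x) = (x - 2)*(x + 3)*(x^3 + 2*x^2 - 3*x) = (x - 2)*(x + 3)^2*(x^2 - x) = (x - 2)*(x - 1)*(x + 3)^2*(x)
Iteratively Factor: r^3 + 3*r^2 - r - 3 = (r + 1)*(r^2 + 2*r - 3) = (r + 1)*(r + 3)*(r - 1)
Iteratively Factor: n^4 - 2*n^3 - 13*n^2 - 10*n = (n - 5)*(n^3 + 3*n^2 + 2*n) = n*(n - 5)*(n^2 + 3*n + 2) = n*(n - 5)*(n + 1)*(n + 2)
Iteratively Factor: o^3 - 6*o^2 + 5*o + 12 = (o - 4)*(o^2 - 2*o - 3) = (o - 4)*(o - 3)*(o + 1)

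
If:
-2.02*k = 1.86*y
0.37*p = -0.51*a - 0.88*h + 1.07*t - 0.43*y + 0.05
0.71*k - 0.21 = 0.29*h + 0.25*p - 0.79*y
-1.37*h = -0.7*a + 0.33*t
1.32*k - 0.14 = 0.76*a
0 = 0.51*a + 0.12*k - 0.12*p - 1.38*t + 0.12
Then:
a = -2.75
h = -1.12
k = -1.48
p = 1.34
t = -1.17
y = 1.60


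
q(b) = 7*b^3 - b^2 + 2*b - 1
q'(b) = 21*b^2 - 2*b + 2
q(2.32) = 85.67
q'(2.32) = 110.39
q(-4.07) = -497.64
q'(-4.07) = 358.00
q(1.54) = 25.27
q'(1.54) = 48.72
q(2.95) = 175.90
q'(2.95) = 178.85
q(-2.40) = -108.33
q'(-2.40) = 127.76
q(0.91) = 5.27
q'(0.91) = 17.57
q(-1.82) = -50.15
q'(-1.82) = 75.20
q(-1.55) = -32.57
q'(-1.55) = 55.55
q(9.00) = 5039.00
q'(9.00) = 1685.00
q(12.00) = 11975.00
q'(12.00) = 3002.00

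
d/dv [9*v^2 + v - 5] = 18*v + 1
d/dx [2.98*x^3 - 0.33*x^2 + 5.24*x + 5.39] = 8.94*x^2 - 0.66*x + 5.24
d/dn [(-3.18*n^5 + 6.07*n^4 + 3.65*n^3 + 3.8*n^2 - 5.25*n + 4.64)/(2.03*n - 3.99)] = (-25.8216*n^5 + 100.4073*n^4 - 82.0582*n^3 - 35.9765*n^2 - 30.324*n + 11.5283)/(4.1209*n^2 - 16.1994*n + 15.9201)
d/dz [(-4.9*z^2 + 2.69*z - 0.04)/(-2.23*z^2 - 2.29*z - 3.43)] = (17.2197*z^2 + 33.4356*z - 9.3183)/(4.9729*z^4 + 10.2134*z^3 + 20.5419*z^2 + 15.7094*z + 11.7649)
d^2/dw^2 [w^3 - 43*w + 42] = 6*w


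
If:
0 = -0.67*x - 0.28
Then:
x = -0.42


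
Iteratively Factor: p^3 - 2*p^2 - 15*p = (p)*(p^2 - 2*p - 15) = p*(p + 3)*(p - 5)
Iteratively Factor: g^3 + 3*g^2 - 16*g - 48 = (g - 4)*(g^2 + 7*g + 12) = (g - 4)*(g + 3)*(g + 4)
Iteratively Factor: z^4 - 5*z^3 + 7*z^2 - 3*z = (z)*(z^3 - 5*z^2 + 7*z - 3) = z*(z - 3)*(z^2 - 2*z + 1) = z*(z - 3)*(z - 1)*(z - 1)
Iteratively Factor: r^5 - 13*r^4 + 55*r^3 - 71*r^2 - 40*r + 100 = (r - 2)*(r^4 - 11*r^3 + 33*r^2 - 5*r - 50) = (r - 5)*(r - 2)*(r^3 - 6*r^2 + 3*r + 10) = (r - 5)*(r - 2)^2*(r^2 - 4*r - 5) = (r - 5)^2*(r - 2)^2*(r + 1)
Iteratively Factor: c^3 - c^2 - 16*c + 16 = (c - 1)*(c^2 - 16) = (c - 1)*(c + 4)*(c - 4)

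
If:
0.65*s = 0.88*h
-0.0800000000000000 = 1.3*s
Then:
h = -0.05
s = -0.06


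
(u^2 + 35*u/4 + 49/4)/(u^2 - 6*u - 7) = (4*u^2 + 35*u + 49)/(4*(u^2 - 6*u - 7))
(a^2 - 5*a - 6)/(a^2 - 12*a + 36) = (a + 1)/(a - 6)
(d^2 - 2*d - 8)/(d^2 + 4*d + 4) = (d - 4)/(d + 2)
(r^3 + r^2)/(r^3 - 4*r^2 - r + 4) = r^2/(r^2 - 5*r + 4)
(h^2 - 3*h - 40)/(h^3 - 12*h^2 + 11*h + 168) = (h + 5)/(h^2 - 4*h - 21)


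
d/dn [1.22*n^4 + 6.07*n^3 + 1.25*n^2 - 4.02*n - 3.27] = 4.88*n^3 + 18.21*n^2 + 2.5*n - 4.02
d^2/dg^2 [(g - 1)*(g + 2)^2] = 6*g + 6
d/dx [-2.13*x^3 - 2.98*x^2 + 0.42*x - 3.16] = -6.39*x^2 - 5.96*x + 0.42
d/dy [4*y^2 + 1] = 8*y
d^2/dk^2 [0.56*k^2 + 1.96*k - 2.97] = 1.12000000000000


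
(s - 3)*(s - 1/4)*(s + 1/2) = s^3 - 11*s^2/4 - 7*s/8 + 3/8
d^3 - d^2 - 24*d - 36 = (d - 6)*(d + 2)*(d + 3)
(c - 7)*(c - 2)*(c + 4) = c^3 - 5*c^2 - 22*c + 56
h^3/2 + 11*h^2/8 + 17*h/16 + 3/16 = (h/2 + 1/2)*(h + 1/4)*(h + 3/2)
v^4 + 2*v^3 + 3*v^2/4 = v^2*(v + 1/2)*(v + 3/2)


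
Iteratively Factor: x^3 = (x)*(x^2) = x^2*(x)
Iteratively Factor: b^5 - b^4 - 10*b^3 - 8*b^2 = (b + 1)*(b^4 - 2*b^3 - 8*b^2) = b*(b + 1)*(b^3 - 2*b^2 - 8*b) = b*(b - 4)*(b + 1)*(b^2 + 2*b) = b^2*(b - 4)*(b + 1)*(b + 2)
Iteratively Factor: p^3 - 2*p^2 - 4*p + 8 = (p - 2)*(p^2 - 4) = (p - 2)^2*(p + 2)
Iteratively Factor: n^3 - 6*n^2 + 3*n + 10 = (n + 1)*(n^2 - 7*n + 10) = (n - 2)*(n + 1)*(n - 5)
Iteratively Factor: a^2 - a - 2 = (a - 2)*(a + 1)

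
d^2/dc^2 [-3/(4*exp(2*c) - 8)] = 3*(-exp(2*c) - 2)*exp(2*c)/(exp(2*c) - 2)^3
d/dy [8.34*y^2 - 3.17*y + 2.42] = 16.68*y - 3.17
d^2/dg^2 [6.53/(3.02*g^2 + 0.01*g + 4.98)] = (-119.112424*g^2 - 0.394412*g + 6.53*(6.04*g + 0.01)*(12.08*g + 0.02) - 196.417176)/(3.02*g^2 + 0.01*g + 4.98)^3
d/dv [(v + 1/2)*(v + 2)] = 2*v + 5/2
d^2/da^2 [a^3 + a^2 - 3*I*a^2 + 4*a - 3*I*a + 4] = 6*a + 2 - 6*I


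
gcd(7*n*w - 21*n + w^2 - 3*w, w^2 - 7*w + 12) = w - 3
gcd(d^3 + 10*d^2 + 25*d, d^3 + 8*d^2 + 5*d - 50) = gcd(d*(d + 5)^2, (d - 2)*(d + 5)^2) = d^2 + 10*d + 25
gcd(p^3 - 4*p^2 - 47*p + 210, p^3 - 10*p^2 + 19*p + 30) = p^2 - 11*p + 30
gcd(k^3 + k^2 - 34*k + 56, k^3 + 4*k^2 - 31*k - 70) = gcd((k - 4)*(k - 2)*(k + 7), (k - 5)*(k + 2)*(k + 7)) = k + 7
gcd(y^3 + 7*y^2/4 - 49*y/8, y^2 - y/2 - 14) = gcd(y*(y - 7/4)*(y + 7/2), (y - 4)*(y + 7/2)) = y + 7/2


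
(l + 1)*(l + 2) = l^2 + 3*l + 2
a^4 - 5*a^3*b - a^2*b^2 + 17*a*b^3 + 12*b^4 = (a - 4*b)*(a - 3*b)*(a + b)^2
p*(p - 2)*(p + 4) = p^3 + 2*p^2 - 8*p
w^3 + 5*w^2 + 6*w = w*(w + 2)*(w + 3)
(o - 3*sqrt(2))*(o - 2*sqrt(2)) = o^2 - 5*sqrt(2)*o + 12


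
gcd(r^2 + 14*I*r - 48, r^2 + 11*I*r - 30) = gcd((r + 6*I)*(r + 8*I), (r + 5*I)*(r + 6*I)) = r + 6*I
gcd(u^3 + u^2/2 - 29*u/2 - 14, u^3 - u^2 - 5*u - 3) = u + 1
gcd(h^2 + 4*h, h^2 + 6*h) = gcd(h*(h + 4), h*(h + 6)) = h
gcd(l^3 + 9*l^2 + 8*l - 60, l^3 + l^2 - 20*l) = l + 5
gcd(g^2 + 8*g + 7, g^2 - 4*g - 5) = g + 1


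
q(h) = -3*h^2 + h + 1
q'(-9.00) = 55.00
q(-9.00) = -251.00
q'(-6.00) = 37.00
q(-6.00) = -113.00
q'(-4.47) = 27.82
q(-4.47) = -63.41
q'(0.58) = -2.48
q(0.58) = 0.57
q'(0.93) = -4.58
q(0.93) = -0.66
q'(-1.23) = 8.38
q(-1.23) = -4.77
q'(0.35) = -1.10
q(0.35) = 0.98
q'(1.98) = -10.88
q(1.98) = -8.78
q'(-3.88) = 24.28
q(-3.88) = -48.04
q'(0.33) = -0.98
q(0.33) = 1.00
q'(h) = 1 - 6*h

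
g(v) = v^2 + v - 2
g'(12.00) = 25.00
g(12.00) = 154.00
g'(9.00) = 19.00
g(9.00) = 88.00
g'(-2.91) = -4.82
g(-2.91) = 3.56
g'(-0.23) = 0.54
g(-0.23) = -2.18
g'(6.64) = 14.28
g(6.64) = 48.73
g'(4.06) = 9.12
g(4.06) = 18.54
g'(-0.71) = -0.42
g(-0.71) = -2.21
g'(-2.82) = -4.64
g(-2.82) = 3.13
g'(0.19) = 1.38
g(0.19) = -1.77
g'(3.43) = 7.86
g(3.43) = 13.19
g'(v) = 2*v + 1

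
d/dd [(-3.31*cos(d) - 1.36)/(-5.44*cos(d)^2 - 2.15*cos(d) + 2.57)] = (18.0064*cos(d)^2 + 14.7968*cos(d) + 11.4307)*sin(d)/(29.5936*cos(d)^4 + 23.392*cos(d)^3 - 23.3391*cos(d)^2 - 11.051*cos(d) + 6.6049)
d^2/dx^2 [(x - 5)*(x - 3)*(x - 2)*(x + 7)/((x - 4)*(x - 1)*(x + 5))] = 12*(-3*x^6 + 52*x^5 - 339*x^4 + 784*x^3 - 505*x^2 + 1500*x - 4945)/(x^9 - 63*x^7 + 60*x^6 + 1323*x^5 - 2520*x^4 - 8061*x^3 + 26460*x^2 - 25200*x + 8000)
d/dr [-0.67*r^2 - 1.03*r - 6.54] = -1.34*r - 1.03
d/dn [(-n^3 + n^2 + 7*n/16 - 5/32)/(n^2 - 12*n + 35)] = (-16*n^4 + 384*n^3 - 1879*n^2 + 1125*n + 215)/(16*(n^4 - 24*n^3 + 214*n^2 - 840*n + 1225))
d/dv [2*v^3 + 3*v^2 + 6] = 6*v*(v + 1)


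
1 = 1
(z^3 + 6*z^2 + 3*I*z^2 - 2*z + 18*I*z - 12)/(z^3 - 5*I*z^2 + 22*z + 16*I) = (z + 6)/(z - 8*I)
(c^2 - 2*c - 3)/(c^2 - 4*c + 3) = (c + 1)/(c - 1)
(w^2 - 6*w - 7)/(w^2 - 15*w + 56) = (w + 1)/(w - 8)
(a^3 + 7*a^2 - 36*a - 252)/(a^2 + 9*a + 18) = (a^2 + a - 42)/(a + 3)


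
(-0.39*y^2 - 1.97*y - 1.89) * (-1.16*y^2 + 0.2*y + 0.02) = 0.4524*y^4 + 2.2072*y^3 + 1.7906*y^2 - 0.4174*y - 0.0378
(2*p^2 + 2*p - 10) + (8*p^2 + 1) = 10*p^2 + 2*p - 9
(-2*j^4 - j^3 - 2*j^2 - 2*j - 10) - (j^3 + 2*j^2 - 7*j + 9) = -2*j^4 - 2*j^3 - 4*j^2 + 5*j - 19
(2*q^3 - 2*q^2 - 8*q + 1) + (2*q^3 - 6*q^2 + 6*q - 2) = 4*q^3 - 8*q^2 - 2*q - 1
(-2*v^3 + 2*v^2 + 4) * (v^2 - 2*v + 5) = -2*v^5 + 6*v^4 - 14*v^3 + 14*v^2 - 8*v + 20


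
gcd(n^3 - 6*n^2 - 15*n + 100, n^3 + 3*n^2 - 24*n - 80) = n^2 - n - 20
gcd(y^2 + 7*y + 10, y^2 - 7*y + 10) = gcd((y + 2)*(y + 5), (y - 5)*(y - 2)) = 1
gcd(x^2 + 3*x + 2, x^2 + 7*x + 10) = x + 2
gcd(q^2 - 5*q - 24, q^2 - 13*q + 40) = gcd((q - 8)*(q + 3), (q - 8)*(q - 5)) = q - 8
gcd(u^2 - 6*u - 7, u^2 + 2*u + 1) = u + 1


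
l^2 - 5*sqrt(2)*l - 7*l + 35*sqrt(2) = (l - 7)*(l - 5*sqrt(2))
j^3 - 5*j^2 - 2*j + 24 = (j - 4)*(j - 3)*(j + 2)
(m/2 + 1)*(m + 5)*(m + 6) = m^3/2 + 13*m^2/2 + 26*m + 30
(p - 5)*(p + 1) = p^2 - 4*p - 5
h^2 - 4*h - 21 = (h - 7)*(h + 3)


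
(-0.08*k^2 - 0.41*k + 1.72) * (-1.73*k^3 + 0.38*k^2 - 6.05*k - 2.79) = 0.1384*k^5 + 0.6789*k^4 - 2.6474*k^3 + 3.3573*k^2 - 9.2621*k - 4.7988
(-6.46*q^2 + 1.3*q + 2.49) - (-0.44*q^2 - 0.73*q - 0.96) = -6.02*q^2 + 2.03*q + 3.45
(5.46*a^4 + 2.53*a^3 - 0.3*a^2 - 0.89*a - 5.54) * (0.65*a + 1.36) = 3.549*a^5 + 9.0701*a^4 + 3.2458*a^3 - 0.9865*a^2 - 4.8114*a - 7.5344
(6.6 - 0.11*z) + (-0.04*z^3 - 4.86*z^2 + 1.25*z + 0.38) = -0.04*z^3 - 4.86*z^2 + 1.14*z + 6.98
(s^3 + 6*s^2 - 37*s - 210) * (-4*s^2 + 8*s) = -4*s^5 - 16*s^4 + 196*s^3 + 544*s^2 - 1680*s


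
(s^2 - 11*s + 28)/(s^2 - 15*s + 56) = (s - 4)/(s - 8)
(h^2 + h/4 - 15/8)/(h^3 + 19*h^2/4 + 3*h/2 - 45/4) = (h + 3/2)/(h^2 + 6*h + 9)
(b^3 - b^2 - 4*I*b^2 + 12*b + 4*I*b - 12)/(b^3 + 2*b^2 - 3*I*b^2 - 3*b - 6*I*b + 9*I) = (b^2 - 4*I*b + 12)/(b^2 + 3*b*(1 - I) - 9*I)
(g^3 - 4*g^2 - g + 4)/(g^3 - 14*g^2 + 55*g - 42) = (g^2 - 3*g - 4)/(g^2 - 13*g + 42)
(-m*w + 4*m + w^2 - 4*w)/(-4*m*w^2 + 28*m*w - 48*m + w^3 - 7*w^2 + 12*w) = (-m + w)/(-4*m*w + 12*m + w^2 - 3*w)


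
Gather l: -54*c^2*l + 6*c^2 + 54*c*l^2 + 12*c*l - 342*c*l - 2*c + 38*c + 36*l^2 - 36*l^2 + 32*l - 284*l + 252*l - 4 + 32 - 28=6*c^2 + 54*c*l^2 + 36*c + l*(-54*c^2 - 330*c)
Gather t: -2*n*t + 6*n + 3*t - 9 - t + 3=6*n + t*(2 - 2*n) - 6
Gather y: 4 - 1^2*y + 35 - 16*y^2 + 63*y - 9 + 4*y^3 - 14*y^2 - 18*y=4*y^3 - 30*y^2 + 44*y + 30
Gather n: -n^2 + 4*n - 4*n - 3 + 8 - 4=1 - n^2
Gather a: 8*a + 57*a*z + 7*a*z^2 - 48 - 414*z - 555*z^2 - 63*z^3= a*(7*z^2 + 57*z + 8) - 63*z^3 - 555*z^2 - 414*z - 48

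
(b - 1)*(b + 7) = b^2 + 6*b - 7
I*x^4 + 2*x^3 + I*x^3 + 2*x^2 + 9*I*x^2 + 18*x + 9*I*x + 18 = (x - 3*I)*(x - 2*I)*(x + 3*I)*(I*x + I)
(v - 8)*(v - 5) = v^2 - 13*v + 40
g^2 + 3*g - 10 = (g - 2)*(g + 5)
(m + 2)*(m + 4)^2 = m^3 + 10*m^2 + 32*m + 32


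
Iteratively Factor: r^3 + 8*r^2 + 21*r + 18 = (r + 3)*(r^2 + 5*r + 6) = (r + 2)*(r + 3)*(r + 3)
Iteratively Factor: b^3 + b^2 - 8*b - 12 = (b + 2)*(b^2 - b - 6) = (b + 2)^2*(b - 3)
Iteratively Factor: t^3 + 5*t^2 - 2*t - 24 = (t + 4)*(t^2 + t - 6) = (t - 2)*(t + 4)*(t + 3)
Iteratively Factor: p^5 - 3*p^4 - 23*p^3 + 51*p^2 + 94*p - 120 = (p - 1)*(p^4 - 2*p^3 - 25*p^2 + 26*p + 120) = (p - 1)*(p + 2)*(p^3 - 4*p^2 - 17*p + 60) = (p - 1)*(p + 2)*(p + 4)*(p^2 - 8*p + 15) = (p - 5)*(p - 1)*(p + 2)*(p + 4)*(p - 3)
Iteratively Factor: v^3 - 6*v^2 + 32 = (v - 4)*(v^2 - 2*v - 8) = (v - 4)^2*(v + 2)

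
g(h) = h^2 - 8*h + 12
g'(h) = 2*h - 8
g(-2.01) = 32.12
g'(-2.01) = -12.02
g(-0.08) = 12.65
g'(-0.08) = -8.16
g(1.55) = 2.00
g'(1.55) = -4.90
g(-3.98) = 59.68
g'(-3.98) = -15.96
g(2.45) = -1.60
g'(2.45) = -3.10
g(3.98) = -4.00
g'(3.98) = -0.04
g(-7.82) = 135.71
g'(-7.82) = -23.64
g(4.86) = -3.26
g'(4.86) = 1.72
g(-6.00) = 96.00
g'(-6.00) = -20.00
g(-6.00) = 96.00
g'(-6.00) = -20.00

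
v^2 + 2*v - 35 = (v - 5)*(v + 7)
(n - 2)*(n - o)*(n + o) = n^3 - 2*n^2 - n*o^2 + 2*o^2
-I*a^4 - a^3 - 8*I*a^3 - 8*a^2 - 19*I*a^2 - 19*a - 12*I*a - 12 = (a + 3)*(a + 4)*(a - I)*(-I*a - I)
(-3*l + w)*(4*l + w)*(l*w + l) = -12*l^3*w - 12*l^3 + l^2*w^2 + l^2*w + l*w^3 + l*w^2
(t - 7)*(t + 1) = t^2 - 6*t - 7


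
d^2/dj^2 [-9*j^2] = -18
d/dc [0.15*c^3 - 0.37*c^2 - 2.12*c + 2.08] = 0.45*c^2 - 0.74*c - 2.12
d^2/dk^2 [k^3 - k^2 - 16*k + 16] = 6*k - 2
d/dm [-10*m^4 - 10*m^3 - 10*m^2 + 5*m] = -40*m^3 - 30*m^2 - 20*m + 5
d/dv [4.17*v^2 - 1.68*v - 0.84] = 8.34*v - 1.68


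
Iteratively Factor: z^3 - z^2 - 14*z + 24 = (z - 3)*(z^2 + 2*z - 8) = (z - 3)*(z - 2)*(z + 4)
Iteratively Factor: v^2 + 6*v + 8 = (v + 4)*(v + 2)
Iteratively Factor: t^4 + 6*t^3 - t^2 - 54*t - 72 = (t - 3)*(t^3 + 9*t^2 + 26*t + 24) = (t - 3)*(t + 2)*(t^2 + 7*t + 12) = (t - 3)*(t + 2)*(t + 4)*(t + 3)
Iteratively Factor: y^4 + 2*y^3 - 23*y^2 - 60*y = (y)*(y^3 + 2*y^2 - 23*y - 60) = y*(y - 5)*(y^2 + 7*y + 12) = y*(y - 5)*(y + 3)*(y + 4)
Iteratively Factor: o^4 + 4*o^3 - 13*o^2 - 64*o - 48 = (o + 4)*(o^3 - 13*o - 12) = (o + 3)*(o + 4)*(o^2 - 3*o - 4) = (o - 4)*(o + 3)*(o + 4)*(o + 1)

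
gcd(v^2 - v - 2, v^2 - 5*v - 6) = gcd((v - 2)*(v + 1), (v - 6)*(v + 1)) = v + 1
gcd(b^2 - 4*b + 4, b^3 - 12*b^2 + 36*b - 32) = b^2 - 4*b + 4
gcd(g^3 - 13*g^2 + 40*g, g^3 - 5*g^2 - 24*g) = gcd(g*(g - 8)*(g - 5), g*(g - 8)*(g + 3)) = g^2 - 8*g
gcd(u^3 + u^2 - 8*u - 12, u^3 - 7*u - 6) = u^2 - u - 6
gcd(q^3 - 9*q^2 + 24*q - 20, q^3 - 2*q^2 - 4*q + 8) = q^2 - 4*q + 4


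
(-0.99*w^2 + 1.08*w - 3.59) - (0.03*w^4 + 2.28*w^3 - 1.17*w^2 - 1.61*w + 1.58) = -0.03*w^4 - 2.28*w^3 + 0.18*w^2 + 2.69*w - 5.17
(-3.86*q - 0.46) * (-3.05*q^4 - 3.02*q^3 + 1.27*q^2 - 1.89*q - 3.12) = 11.773*q^5 + 13.0602*q^4 - 3.513*q^3 + 6.7112*q^2 + 12.9126*q + 1.4352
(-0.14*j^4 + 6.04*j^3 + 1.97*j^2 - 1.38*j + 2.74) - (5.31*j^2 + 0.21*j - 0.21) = -0.14*j^4 + 6.04*j^3 - 3.34*j^2 - 1.59*j + 2.95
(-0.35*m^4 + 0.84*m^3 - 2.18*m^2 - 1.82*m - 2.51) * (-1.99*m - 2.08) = 0.6965*m^5 - 0.9436*m^4 + 2.591*m^3 + 8.1562*m^2 + 8.7805*m + 5.2208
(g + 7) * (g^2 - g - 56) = g^3 + 6*g^2 - 63*g - 392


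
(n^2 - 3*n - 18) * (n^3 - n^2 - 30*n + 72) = n^5 - 4*n^4 - 45*n^3 + 180*n^2 + 324*n - 1296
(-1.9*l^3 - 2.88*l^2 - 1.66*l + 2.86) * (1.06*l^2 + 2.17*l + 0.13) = -2.014*l^5 - 7.1758*l^4 - 8.2562*l^3 - 0.945*l^2 + 5.9904*l + 0.3718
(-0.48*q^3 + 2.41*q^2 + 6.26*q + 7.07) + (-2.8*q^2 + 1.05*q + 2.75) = -0.48*q^3 - 0.39*q^2 + 7.31*q + 9.82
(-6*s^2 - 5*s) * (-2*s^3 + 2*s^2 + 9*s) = 12*s^5 - 2*s^4 - 64*s^3 - 45*s^2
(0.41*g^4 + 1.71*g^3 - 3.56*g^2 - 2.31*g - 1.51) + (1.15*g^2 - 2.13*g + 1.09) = 0.41*g^4 + 1.71*g^3 - 2.41*g^2 - 4.44*g - 0.42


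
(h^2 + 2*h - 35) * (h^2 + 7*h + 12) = h^4 + 9*h^3 - 9*h^2 - 221*h - 420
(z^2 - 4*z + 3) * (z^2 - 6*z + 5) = z^4 - 10*z^3 + 32*z^2 - 38*z + 15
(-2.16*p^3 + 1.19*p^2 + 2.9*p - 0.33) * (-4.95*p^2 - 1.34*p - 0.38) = 10.692*p^5 - 2.9961*p^4 - 15.1288*p^3 - 2.7047*p^2 - 0.6598*p + 0.1254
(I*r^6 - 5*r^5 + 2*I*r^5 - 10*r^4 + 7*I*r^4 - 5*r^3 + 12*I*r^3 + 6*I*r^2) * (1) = I*r^6 - 5*r^5 + 2*I*r^5 - 10*r^4 + 7*I*r^4 - 5*r^3 + 12*I*r^3 + 6*I*r^2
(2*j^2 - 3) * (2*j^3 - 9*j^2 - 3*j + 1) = 4*j^5 - 18*j^4 - 12*j^3 + 29*j^2 + 9*j - 3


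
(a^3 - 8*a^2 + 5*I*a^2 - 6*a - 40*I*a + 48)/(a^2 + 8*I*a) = (a^3 + a^2*(-8 + 5*I) - 2*a*(3 + 20*I) + 48)/(a*(a + 8*I))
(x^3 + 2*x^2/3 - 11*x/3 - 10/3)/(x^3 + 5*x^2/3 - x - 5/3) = (x - 2)/(x - 1)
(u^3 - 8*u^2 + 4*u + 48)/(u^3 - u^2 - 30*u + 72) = (u^2 - 4*u - 12)/(u^2 + 3*u - 18)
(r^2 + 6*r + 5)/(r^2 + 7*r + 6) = (r + 5)/(r + 6)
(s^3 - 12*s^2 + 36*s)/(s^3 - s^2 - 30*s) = (s - 6)/(s + 5)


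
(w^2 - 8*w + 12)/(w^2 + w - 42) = (w - 2)/(w + 7)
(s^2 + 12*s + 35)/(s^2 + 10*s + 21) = (s + 5)/(s + 3)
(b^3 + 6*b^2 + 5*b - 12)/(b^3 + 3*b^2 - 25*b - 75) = (b^2 + 3*b - 4)/(b^2 - 25)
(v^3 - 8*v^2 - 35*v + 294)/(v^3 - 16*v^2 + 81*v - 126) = (v^2 - v - 42)/(v^2 - 9*v + 18)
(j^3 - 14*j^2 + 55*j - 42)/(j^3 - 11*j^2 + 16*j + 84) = (j - 1)/(j + 2)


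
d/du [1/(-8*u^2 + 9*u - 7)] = (16*u - 9)/(8*u^2 - 9*u + 7)^2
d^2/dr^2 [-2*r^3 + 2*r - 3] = -12*r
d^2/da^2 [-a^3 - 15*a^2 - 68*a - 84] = -6*a - 30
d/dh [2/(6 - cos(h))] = -2*sin(h)/(cos(h) - 6)^2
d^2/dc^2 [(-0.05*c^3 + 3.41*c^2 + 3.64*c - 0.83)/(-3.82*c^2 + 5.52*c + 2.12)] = (-8.88178419700125e-16*c^5 - 246.18504*c^3 - 89.5123919999999*c^2 - 280.531008*c + 118.565872)/(55.742968*c^6 - 241.650144*c^5 + 256.38312*c^4 + 100.0224*c^3 - 142.28592*c^2 - 74.427264*c - 9.528128)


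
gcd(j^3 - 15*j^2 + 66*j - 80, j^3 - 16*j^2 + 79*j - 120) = j^2 - 13*j + 40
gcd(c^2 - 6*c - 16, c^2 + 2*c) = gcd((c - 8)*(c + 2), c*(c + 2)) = c + 2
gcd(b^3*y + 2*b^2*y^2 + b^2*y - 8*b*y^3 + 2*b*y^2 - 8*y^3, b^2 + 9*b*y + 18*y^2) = 1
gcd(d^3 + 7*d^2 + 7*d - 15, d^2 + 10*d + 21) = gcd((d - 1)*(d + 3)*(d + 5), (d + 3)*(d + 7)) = d + 3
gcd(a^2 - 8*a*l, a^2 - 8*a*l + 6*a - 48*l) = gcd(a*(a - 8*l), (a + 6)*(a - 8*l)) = a - 8*l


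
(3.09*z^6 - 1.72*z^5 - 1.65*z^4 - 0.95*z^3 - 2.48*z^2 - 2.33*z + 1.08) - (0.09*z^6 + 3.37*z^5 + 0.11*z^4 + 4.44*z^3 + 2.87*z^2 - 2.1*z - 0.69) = 3.0*z^6 - 5.09*z^5 - 1.76*z^4 - 5.39*z^3 - 5.35*z^2 - 0.23*z + 1.77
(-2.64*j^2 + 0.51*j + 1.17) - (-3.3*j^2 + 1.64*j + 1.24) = 0.66*j^2 - 1.13*j - 0.0700000000000001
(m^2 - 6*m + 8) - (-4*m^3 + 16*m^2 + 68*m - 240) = 4*m^3 - 15*m^2 - 74*m + 248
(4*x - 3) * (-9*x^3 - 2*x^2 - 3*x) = -36*x^4 + 19*x^3 - 6*x^2 + 9*x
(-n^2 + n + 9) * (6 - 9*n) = 9*n^3 - 15*n^2 - 75*n + 54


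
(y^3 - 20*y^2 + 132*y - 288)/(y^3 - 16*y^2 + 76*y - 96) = (y - 6)/(y - 2)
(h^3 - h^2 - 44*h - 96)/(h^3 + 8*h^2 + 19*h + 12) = (h - 8)/(h + 1)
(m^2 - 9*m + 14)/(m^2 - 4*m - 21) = (m - 2)/(m + 3)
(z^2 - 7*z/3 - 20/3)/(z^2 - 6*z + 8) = (z + 5/3)/(z - 2)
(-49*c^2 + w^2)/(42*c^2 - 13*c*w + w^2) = (7*c + w)/(-6*c + w)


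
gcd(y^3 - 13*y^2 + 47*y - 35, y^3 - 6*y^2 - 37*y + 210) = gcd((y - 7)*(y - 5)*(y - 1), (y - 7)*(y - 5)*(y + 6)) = y^2 - 12*y + 35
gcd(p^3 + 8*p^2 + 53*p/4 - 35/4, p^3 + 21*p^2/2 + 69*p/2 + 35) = p^2 + 17*p/2 + 35/2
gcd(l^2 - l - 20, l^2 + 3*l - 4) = l + 4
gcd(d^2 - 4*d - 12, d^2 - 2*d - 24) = d - 6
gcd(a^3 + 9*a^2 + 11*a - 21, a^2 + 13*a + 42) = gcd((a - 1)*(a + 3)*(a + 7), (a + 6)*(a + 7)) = a + 7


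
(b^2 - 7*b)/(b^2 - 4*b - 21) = b/(b + 3)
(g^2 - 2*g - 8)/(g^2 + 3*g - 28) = (g + 2)/(g + 7)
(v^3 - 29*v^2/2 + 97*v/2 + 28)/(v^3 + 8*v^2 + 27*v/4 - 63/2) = 2*(2*v^3 - 29*v^2 + 97*v + 56)/(4*v^3 + 32*v^2 + 27*v - 126)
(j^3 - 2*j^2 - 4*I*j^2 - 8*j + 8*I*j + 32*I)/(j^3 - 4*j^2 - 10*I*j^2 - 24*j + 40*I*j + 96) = (j + 2)/(j - 6*I)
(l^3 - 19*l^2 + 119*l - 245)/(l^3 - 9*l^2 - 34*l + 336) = (l^2 - 12*l + 35)/(l^2 - 2*l - 48)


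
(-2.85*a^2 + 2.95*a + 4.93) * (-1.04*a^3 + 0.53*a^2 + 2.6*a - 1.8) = 2.964*a^5 - 4.5785*a^4 - 10.9737*a^3 + 15.4129*a^2 + 7.508*a - 8.874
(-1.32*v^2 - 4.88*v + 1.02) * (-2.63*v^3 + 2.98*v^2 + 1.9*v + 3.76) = 3.4716*v^5 + 8.9008*v^4 - 19.733*v^3 - 11.1956*v^2 - 16.4108*v + 3.8352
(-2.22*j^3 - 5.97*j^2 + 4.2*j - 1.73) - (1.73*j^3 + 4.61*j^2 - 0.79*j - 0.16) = -3.95*j^3 - 10.58*j^2 + 4.99*j - 1.57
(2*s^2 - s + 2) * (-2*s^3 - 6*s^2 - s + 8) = -4*s^5 - 10*s^4 + 5*s^2 - 10*s + 16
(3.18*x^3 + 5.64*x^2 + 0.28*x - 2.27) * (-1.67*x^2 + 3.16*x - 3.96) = -5.3106*x^5 + 0.630000000000003*x^4 + 4.762*x^3 - 17.6587*x^2 - 8.282*x + 8.9892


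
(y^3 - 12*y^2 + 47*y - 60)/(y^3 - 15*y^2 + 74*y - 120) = (y - 3)/(y - 6)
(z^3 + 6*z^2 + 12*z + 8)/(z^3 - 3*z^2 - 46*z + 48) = (z^3 + 6*z^2 + 12*z + 8)/(z^3 - 3*z^2 - 46*z + 48)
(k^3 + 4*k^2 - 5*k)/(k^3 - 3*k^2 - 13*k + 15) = k*(k + 5)/(k^2 - 2*k - 15)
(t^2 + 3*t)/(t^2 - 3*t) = (t + 3)/(t - 3)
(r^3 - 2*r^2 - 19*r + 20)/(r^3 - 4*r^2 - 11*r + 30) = (r^2 + 3*r - 4)/(r^2 + r - 6)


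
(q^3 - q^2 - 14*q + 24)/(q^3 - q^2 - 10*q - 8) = (-q^3 + q^2 + 14*q - 24)/(-q^3 + q^2 + 10*q + 8)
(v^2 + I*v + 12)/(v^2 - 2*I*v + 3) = (v + 4*I)/(v + I)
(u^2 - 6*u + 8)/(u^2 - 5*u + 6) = (u - 4)/(u - 3)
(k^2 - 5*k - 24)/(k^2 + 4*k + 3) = (k - 8)/(k + 1)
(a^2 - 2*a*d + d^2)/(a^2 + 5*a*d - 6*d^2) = (a - d)/(a + 6*d)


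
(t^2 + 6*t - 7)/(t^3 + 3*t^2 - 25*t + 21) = 1/(t - 3)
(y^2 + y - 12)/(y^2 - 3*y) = (y + 4)/y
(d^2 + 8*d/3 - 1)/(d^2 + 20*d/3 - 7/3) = (d + 3)/(d + 7)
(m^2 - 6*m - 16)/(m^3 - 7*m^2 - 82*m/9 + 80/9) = 9*(m + 2)/(9*m^2 + 9*m - 10)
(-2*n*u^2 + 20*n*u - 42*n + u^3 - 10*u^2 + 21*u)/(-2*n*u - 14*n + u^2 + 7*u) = (u^2 - 10*u + 21)/(u + 7)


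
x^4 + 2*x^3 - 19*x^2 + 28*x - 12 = (x - 2)*(x - 1)^2*(x + 6)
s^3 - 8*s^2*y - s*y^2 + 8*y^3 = (s - 8*y)*(s - y)*(s + y)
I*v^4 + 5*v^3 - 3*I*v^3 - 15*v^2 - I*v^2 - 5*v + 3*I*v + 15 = (v - 3)*(v + 1)*(v - 5*I)*(I*v - I)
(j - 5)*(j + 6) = j^2 + j - 30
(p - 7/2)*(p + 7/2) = p^2 - 49/4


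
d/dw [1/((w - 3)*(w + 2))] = (1 - 2*w)/(w^4 - 2*w^3 - 11*w^2 + 12*w + 36)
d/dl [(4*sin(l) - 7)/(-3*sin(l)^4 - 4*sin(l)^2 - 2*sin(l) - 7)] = 2*(18*sin(l)^4 - 42*sin(l)^3 + 8*sin(l)^2 - 28*sin(l) - 21)*cos(l)/(3*sin(l)^4 + 4*sin(l)^2 + 2*sin(l) + 7)^2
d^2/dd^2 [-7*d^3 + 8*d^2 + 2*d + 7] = 16 - 42*d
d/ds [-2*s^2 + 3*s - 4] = 3 - 4*s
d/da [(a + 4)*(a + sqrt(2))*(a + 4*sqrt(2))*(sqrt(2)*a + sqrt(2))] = 4*sqrt(2)*a^3 + 15*sqrt(2)*a^2 + 30*a^2 + 24*sqrt(2)*a + 100*a + 40 + 40*sqrt(2)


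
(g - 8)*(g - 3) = g^2 - 11*g + 24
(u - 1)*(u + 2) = u^2 + u - 2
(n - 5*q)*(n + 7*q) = n^2 + 2*n*q - 35*q^2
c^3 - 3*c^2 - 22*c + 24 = (c - 6)*(c - 1)*(c + 4)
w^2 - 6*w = w*(w - 6)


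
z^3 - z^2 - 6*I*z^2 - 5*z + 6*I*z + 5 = (z - 1)*(z - 5*I)*(z - I)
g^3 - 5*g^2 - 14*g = g*(g - 7)*(g + 2)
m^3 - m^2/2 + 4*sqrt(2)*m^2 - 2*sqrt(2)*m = m*(m - 1/2)*(m + 4*sqrt(2))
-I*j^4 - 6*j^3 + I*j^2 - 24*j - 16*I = (j - 4*I)^2*(j + I)*(-I*j + 1)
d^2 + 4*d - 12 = (d - 2)*(d + 6)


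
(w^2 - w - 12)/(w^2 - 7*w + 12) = (w + 3)/(w - 3)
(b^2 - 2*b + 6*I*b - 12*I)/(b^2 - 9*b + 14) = (b + 6*I)/(b - 7)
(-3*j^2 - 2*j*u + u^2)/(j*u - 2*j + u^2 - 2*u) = (-3*j + u)/(u - 2)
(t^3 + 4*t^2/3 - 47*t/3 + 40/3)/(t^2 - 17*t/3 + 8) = (t^2 + 4*t - 5)/(t - 3)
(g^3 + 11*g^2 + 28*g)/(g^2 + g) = (g^2 + 11*g + 28)/(g + 1)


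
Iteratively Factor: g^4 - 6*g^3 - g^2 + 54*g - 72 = (g + 3)*(g^3 - 9*g^2 + 26*g - 24) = (g - 3)*(g + 3)*(g^2 - 6*g + 8) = (g - 3)*(g - 2)*(g + 3)*(g - 4)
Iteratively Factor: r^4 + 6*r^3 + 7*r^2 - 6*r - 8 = (r + 4)*(r^3 + 2*r^2 - r - 2) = (r - 1)*(r + 4)*(r^2 + 3*r + 2) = (r - 1)*(r + 2)*(r + 4)*(r + 1)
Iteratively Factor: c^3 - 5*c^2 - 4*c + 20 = (c - 5)*(c^2 - 4) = (c - 5)*(c + 2)*(c - 2)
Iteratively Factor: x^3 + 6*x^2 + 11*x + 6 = (x + 2)*(x^2 + 4*x + 3) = (x + 1)*(x + 2)*(x + 3)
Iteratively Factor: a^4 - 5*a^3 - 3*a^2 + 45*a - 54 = (a - 3)*(a^3 - 2*a^2 - 9*a + 18) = (a - 3)*(a - 2)*(a^2 - 9) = (a - 3)^2*(a - 2)*(a + 3)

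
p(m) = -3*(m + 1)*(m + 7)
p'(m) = -6*m - 24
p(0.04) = -21.96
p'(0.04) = -24.24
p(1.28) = -56.64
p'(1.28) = -31.68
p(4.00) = -165.00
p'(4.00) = -48.00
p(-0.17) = -17.01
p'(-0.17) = -22.98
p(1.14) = -52.26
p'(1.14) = -30.84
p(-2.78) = 22.53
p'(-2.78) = -7.32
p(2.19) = -87.95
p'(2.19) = -37.14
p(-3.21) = 25.13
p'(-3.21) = -4.74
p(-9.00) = -48.00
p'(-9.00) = 30.00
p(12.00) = -741.00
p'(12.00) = -96.00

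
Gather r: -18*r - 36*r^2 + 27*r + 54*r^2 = 18*r^2 + 9*r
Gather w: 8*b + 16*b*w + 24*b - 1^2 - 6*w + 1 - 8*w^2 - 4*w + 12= 32*b - 8*w^2 + w*(16*b - 10) + 12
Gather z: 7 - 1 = 6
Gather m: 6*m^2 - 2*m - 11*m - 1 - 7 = 6*m^2 - 13*m - 8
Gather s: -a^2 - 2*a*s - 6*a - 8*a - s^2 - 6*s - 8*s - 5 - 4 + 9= -a^2 - 14*a - s^2 + s*(-2*a - 14)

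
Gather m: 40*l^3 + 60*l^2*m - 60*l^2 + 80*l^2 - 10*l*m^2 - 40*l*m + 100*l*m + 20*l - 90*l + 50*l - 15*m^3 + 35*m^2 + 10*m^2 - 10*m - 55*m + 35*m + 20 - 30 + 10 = 40*l^3 + 20*l^2 - 20*l - 15*m^3 + m^2*(45 - 10*l) + m*(60*l^2 + 60*l - 30)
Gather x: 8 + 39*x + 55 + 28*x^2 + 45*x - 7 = 28*x^2 + 84*x + 56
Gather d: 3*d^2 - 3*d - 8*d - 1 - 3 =3*d^2 - 11*d - 4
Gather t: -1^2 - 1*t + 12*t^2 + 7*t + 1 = 12*t^2 + 6*t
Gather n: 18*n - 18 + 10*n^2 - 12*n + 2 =10*n^2 + 6*n - 16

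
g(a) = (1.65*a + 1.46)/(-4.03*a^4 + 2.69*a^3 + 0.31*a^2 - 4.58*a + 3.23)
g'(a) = (1.65*a + 1.46)*(16.12*a^3 - 8.07*a^2 - 0.62*a + 4.58)/(-4.03*a^4 + 2.69*a^3 + 0.31*a^2 - 4.58*a + 3.23)^2 + 1.65/(-4.03*a^4 + 2.69*a^3 + 0.31*a^2 - 4.58*a + 3.23) = (19.9485*a^4 + 14.6582*a^3 - 12.2937*a^2 - 0.9052*a + 12.0163)/(16.2409*a^8 - 21.6814*a^7 + 4.7375*a^6 + 38.5826*a^5 - 50.5781*a^4 + 14.5378*a^3 + 22.979*a^2 - 29.5868*a + 10.4329)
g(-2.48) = 0.01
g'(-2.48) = 0.01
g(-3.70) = 0.01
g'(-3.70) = 0.00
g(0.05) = 0.51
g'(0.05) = 1.33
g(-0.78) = 0.04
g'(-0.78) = 0.32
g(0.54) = 2.53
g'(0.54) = 13.87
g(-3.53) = 0.01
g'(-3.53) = 0.00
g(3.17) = -0.02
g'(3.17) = 0.02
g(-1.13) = 0.25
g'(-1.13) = 3.20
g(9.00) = -0.00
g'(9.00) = 0.00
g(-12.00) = 0.00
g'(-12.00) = 0.00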